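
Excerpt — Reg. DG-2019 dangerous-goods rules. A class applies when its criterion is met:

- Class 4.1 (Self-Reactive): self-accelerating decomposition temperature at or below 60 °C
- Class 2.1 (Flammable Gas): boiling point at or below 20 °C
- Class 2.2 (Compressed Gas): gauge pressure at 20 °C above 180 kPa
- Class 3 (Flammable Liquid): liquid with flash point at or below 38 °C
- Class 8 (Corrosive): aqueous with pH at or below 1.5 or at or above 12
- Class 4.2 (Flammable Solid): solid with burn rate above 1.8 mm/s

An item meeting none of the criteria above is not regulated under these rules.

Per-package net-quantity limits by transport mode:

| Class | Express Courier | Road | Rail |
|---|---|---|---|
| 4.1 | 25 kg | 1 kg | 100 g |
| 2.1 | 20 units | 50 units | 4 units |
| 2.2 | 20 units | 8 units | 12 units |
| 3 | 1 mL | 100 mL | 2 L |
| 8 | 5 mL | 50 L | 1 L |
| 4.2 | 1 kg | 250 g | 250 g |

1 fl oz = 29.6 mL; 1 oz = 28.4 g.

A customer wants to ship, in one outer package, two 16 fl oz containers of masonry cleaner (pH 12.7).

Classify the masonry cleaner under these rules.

Class 8

Masonry cleaner: pH 12.7 ≥ 12 → Class 8 (Corrosive).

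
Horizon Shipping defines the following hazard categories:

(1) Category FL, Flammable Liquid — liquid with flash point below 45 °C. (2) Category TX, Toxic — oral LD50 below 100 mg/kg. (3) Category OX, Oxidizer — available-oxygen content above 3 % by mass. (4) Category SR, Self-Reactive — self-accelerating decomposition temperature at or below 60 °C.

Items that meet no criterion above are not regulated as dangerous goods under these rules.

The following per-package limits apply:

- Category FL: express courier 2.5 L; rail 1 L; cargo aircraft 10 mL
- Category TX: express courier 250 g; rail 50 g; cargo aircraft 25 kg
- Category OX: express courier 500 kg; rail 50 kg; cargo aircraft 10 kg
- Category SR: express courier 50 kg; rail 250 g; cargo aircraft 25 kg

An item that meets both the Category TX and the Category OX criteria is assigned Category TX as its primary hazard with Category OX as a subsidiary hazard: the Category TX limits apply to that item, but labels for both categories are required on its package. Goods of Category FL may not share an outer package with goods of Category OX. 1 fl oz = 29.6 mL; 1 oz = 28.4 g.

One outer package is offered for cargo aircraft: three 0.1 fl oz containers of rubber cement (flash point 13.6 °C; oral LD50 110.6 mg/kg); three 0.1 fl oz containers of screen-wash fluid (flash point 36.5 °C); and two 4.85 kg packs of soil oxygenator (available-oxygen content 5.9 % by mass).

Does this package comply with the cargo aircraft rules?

With flash point 13.6 °C (< 45 °C), the rubber cement falls in Category FL.
The screen-wash fluid has flash point 36.5 °C, which is < 45 °C, so it is Category FL (Flammable Liquid).
Available-oxygen content 5.9 % by mass meets the Category OX criterion (Oxidizer), so the soil oxygenator is Category OX.
Category FL net quantity: (three 0.1 fl oz containers = 8.88 mL) + (three 0.1 fl oz containers = 8.88 mL) = 17.76 mL.
17.76 mL > 10 mL (cargo aircraft limit, Category FL) — over the limit.
Category OX quantity: two 4.85 kg packs = 9.7 kg.
9.7 kg ≤ 10 kg (cargo aircraft limit, Category OX) — within limit.
Category FL and Category OX may not share an outer package.

No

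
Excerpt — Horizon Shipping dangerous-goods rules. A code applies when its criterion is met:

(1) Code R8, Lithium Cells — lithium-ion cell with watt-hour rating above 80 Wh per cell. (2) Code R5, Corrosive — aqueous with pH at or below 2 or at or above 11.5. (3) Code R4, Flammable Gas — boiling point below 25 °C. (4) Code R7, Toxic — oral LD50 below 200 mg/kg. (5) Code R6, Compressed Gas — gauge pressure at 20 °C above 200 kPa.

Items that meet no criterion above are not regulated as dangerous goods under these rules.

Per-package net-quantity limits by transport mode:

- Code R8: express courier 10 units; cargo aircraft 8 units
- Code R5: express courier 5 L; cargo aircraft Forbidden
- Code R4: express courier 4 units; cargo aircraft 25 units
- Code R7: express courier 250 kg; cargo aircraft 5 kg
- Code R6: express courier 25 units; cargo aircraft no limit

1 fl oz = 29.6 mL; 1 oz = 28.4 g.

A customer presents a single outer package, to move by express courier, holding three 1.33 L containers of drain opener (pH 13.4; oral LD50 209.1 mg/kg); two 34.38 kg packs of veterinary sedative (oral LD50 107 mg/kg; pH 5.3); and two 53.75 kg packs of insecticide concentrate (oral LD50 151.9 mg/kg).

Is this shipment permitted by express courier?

Yes

Drain opener: pH 13.4 ≥ 11.5 → Code R5 (Corrosive).
Oral LD50 107 mg/kg meets the Code R7 criterion (Toxic), so the veterinary sedative is Code R7.
With oral LD50 151.9 mg/kg (< 200 mg/kg), the insecticide concentrate falls in Code R7.
Code R7 net quantity: (two 34.38 kg packs = 68.76 kg) + (two 53.75 kg packs = 107.5 kg) = 176.26 kg.
176.26 kg ≤ 250 kg (express courier limit, Code R7) — within limit.
Code R5 quantity: three 1.33 L containers = 3.99 L.
That is within the Code R5 express courier limit of 5 L.
Every hazard code is within its express courier limit and no segregation rule is violated.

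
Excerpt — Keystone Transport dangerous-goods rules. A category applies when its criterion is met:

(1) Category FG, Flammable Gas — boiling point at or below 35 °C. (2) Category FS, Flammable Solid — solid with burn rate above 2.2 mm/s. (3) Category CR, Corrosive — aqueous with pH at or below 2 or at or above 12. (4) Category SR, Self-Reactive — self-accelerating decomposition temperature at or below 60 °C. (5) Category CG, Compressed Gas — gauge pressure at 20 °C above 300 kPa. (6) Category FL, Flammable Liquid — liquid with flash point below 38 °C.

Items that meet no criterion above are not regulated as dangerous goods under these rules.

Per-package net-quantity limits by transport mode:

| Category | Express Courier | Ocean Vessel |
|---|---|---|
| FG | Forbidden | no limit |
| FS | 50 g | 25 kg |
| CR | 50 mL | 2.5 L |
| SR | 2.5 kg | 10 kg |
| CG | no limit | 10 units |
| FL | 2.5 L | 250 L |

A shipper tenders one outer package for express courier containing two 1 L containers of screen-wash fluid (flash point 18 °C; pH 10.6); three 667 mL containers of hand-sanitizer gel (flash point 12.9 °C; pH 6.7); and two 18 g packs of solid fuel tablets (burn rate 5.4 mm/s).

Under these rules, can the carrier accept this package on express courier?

With flash point 18 °C (< 38 °C), the screen-wash fluid falls in Category FL.
The hand-sanitizer gel has flash point 12.9 °C, which is < 38 °C, so it is Category FL (Flammable Liquid).
Burn rate 5.4 mm/s meets the Category FS criterion (Flammable Solid), so the solid fuel tablets are Category FS.
Total Category FL: (two 1 L containers = 2 L) + (three 667 mL containers = 2.001 L) = 4.001 L.
4.001 L exceeds the express courier limit of 2.5 L for Category FL.
Category FS quantity: two 18 g packs = 36 g.
That is within the Category FS express courier limit of 50 g.

No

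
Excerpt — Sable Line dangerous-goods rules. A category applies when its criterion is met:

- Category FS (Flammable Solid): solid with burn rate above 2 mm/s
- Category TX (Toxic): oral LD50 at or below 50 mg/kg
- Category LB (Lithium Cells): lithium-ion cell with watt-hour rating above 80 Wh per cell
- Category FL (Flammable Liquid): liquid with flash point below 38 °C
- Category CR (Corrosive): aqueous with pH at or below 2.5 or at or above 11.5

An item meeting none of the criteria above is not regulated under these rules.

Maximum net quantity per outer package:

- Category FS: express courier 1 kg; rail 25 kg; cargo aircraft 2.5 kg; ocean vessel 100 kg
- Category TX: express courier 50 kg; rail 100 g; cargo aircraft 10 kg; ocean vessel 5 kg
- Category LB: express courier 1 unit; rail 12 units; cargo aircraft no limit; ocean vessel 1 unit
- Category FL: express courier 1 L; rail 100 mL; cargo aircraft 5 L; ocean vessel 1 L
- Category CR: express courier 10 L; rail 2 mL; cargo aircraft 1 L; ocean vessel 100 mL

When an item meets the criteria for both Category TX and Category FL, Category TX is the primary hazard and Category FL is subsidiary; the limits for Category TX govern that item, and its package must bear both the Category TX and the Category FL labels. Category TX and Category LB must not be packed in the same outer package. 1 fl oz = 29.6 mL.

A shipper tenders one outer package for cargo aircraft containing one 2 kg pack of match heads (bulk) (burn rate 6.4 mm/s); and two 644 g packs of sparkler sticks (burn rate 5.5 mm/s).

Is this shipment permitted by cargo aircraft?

No

Burn rate 6.4 mm/s meets the Category FS criterion (Flammable Solid), so the match heads (bulk) are Category FS.
Burn rate 5.5 mm/s meets the Category FS criterion (Flammable Solid), so the sparkler sticks are Category FS.
Category FS net quantity: 2 kg + (two 644 g packs = 1.288 kg) = 3.288 kg.
3.288 kg exceeds the cargo aircraft limit of 2.5 kg for Category FS.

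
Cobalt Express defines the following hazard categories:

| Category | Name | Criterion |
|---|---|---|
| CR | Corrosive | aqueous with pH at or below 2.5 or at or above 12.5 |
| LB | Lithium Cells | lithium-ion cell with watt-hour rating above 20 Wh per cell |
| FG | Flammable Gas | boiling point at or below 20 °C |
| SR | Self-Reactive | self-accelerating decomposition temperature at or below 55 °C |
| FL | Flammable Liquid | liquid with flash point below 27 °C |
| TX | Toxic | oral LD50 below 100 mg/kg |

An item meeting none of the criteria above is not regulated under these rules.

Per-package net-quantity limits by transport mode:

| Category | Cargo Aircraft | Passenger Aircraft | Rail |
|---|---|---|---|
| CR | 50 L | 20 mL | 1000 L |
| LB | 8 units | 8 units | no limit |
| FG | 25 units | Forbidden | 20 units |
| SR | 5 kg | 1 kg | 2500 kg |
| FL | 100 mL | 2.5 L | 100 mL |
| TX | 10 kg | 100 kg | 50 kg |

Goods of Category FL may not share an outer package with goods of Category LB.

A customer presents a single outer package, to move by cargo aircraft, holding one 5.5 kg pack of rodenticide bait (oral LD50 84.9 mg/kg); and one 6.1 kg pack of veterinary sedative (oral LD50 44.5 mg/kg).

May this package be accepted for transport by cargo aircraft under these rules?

Oral LD50 84.9 mg/kg meets the Category TX criterion (Toxic), so the rodenticide bait is Category TX.
Veterinary sedative: oral LD50 44.5 mg/kg < 100 mg/kg → Category TX (Toxic).
Total Category TX: 5.5 kg + 6.1 kg = 11.6 kg.
11.6 kg > 10 kg (cargo aircraft limit, Category TX) — over the limit.

No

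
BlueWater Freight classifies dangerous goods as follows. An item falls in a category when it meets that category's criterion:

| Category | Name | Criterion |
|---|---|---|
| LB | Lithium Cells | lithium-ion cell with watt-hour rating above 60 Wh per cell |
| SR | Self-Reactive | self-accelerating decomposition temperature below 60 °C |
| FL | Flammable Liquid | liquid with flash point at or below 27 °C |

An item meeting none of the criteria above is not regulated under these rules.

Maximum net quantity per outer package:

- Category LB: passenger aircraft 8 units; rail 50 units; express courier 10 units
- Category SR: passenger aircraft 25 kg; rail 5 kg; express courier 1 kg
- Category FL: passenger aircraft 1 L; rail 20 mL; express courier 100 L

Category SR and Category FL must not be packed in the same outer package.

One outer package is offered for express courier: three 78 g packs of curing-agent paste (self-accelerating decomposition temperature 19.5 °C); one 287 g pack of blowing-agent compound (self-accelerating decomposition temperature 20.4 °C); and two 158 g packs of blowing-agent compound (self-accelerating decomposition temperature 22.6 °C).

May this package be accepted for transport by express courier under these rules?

With self-accelerating decomposition temperature 19.5 °C (< 60 °C), the curing-agent paste falls in Category SR.
The blowing-agent compound has self-accelerating decomposition temperature 20.4 °C, which is < 60 °C, so it is Category SR (Self-Reactive).
Blowing-agent compound: self-accelerating decomposition temperature 22.6 °C < 60 °C → Category SR (Self-Reactive).
Total Category SR: (three 78 g packs = 234 g) + 287 g + (two 158 g packs = 316 g) = 837 g.
837 g ≤ 1 kg (express courier limit, Category SR) — within limit.

Yes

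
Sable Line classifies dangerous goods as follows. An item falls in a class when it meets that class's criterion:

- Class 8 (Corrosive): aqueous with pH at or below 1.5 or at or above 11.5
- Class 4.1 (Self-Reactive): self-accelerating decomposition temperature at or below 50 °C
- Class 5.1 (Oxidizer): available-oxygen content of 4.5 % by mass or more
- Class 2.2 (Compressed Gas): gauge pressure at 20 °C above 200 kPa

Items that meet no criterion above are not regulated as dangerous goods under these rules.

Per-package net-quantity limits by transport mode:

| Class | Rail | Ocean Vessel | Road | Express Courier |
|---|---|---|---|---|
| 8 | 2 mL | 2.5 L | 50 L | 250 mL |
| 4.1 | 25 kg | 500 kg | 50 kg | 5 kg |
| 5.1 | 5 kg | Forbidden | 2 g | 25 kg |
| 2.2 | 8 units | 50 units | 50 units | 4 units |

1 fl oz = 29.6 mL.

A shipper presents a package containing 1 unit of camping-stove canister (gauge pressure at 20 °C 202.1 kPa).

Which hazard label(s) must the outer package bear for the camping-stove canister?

Gauge pressure at 20 °C 202.1 kPa meets the Class 2.2 criterion (Compressed Gas), so the camping-stove canister is Class 2.2.
Only the Class 2.2 label is required.

Class 2.2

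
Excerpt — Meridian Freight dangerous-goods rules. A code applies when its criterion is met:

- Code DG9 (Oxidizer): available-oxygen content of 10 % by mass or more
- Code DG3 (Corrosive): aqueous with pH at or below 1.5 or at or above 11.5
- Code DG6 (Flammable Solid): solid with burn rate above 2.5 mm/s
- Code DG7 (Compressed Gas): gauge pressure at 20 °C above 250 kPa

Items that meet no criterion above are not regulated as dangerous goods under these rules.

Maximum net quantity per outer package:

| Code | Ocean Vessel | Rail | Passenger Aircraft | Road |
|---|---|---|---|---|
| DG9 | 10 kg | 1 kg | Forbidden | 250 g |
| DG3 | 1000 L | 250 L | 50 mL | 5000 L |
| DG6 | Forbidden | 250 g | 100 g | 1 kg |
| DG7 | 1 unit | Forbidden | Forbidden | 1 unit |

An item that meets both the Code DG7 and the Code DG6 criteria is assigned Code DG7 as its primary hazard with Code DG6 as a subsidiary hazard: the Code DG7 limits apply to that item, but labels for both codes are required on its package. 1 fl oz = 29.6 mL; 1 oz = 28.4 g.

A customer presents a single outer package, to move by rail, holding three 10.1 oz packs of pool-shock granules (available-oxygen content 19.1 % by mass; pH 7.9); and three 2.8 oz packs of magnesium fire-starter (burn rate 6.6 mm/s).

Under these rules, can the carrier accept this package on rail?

Available-oxygen content 19.1 % by mass meets the Code DG9 criterion (Oxidizer), so the pool-shock granules are Code DG9.
The magnesium fire-starter has burn rate 6.6 mm/s, which is > 2.5 mm/s, so it is Code DG6 (Flammable Solid).
Code DG6 quantity: three 2.8 oz packs = 238.56 g.
238.56 g ≤ 250 g (rail limit, Code DG6) — within limit.
Code DG9 quantity: three 10.1 oz packs = 860.52 g.
860.52 g ≤ 1 kg (rail limit, Code DG9) — within limit.
Every hazard code is within its rail limit and no segregation rule is violated.

Yes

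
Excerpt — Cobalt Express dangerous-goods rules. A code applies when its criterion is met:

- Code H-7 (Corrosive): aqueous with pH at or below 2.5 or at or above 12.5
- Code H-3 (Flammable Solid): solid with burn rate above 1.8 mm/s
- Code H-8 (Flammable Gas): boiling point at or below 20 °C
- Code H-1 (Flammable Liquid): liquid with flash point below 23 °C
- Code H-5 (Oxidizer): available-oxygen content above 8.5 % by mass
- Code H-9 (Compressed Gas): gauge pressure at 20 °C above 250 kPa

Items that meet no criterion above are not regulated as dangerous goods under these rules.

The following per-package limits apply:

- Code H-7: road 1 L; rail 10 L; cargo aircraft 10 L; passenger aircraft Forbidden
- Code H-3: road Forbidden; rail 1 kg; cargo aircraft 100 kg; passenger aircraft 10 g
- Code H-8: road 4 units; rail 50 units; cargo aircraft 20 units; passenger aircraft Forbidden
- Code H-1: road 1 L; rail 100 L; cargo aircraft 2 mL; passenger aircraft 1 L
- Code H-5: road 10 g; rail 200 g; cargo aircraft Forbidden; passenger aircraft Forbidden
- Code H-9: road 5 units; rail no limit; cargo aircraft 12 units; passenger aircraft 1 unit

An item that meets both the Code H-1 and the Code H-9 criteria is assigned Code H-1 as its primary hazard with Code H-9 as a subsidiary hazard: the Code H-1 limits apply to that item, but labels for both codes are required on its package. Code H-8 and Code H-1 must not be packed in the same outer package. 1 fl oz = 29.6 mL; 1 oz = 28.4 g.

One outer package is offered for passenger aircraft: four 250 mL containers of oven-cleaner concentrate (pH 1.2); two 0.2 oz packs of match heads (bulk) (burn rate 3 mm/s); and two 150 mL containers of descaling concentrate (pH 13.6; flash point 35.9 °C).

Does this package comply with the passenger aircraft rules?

No

With pH 1.2 (≤ 2.5), the oven-cleaner concentrate falls in Code H-7.
The match heads (bulk) have burn rate 3 mm/s, which is > 1.8 mm/s, so they are Code H-3 (Flammable Solid).
pH 13.6 meets the Code H-7 criterion (Corrosive), so the descaling concentrate is Code H-7.
Code H-7 net quantity: (four 250 mL containers = 1 L) + (two 150 mL containers = 300 mL) = 1.3 L.
Code H-7 is Forbidden by passenger aircraft.
Code H-3 quantity: two 0.2 oz packs = 11.36 g.
That exceeds the Code H-3 passenger aircraft limit of 10 g.
The segregation rule (Code H-8 with Code H-1) does not apply to Code H-7 with Code H-3.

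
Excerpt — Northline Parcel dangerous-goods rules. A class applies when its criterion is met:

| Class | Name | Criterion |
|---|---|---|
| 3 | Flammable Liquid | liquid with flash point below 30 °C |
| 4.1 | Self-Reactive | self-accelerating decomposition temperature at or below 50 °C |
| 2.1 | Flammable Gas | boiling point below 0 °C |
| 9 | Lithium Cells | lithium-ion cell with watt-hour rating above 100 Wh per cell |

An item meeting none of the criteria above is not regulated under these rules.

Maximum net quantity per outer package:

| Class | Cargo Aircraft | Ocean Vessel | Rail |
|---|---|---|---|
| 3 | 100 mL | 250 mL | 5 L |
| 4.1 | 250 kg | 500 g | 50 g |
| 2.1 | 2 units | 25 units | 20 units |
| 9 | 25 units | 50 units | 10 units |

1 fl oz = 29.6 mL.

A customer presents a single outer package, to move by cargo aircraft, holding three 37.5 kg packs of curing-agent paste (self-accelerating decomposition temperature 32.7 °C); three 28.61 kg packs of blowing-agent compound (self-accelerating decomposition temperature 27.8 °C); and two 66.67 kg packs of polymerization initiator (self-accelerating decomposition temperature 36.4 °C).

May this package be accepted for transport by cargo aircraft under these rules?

Curing-agent paste: self-accelerating decomposition temperature 32.7 °C ≤ 50 °C → Class 4.1 (Self-Reactive).
Blowing-agent compound: self-accelerating decomposition temperature 27.8 °C ≤ 50 °C → Class 4.1 (Self-Reactive).
The polymerization initiator has self-accelerating decomposition temperature 36.4 °C, which is ≤ 50 °C, so it is Class 4.1 (Self-Reactive).
Total Class 4.1: (three 37.5 kg packs = 112.5 kg) + (three 28.61 kg packs = 85.83 kg) + (two 66.67 kg packs = 133.34 kg) = 331.67 kg.
331.67 kg exceeds the cargo aircraft limit of 250 kg for Class 4.1.

No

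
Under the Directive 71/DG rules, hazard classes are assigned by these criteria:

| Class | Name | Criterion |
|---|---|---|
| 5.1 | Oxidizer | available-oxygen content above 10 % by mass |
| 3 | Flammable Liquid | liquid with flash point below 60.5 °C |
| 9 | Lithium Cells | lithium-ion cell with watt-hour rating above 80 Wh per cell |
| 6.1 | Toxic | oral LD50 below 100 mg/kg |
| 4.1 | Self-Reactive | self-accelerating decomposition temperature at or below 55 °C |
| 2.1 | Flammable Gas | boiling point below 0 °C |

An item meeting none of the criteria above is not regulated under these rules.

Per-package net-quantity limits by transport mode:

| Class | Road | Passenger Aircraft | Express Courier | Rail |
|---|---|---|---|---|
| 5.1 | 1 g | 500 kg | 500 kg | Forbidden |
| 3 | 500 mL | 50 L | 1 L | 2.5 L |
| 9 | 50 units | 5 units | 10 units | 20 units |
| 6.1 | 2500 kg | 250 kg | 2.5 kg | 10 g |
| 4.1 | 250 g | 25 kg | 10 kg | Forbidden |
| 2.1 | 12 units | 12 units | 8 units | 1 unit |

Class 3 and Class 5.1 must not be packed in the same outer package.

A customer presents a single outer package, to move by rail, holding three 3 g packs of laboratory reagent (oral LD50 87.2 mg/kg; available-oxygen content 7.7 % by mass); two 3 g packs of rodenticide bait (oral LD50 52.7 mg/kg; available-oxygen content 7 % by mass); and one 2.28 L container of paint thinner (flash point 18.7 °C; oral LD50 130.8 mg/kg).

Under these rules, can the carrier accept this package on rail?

Laboratory reagent: oral LD50 87.2 mg/kg < 100 mg/kg → Class 6.1 (Toxic).
With oral LD50 52.7 mg/kg (< 100 mg/kg), the rodenticide bait falls in Class 6.1.
The paint thinner has flash point 18.7 °C, which is < 60.5 °C, so it is Class 3 (Flammable Liquid).
Class 3 quantity: 2.28 L.
2.28 L ≤ 2.5 L (rail limit, Class 3) — within limit.
Total Class 6.1: (three 3 g packs = 9 g) + (two 3 g packs = 6 g) = 15 g.
15 g > 10 g (rail limit, Class 6.1) — over the limit.
The segregation rule (Class 3 with Class 5.1) does not apply to Class 3 with Class 6.1.

No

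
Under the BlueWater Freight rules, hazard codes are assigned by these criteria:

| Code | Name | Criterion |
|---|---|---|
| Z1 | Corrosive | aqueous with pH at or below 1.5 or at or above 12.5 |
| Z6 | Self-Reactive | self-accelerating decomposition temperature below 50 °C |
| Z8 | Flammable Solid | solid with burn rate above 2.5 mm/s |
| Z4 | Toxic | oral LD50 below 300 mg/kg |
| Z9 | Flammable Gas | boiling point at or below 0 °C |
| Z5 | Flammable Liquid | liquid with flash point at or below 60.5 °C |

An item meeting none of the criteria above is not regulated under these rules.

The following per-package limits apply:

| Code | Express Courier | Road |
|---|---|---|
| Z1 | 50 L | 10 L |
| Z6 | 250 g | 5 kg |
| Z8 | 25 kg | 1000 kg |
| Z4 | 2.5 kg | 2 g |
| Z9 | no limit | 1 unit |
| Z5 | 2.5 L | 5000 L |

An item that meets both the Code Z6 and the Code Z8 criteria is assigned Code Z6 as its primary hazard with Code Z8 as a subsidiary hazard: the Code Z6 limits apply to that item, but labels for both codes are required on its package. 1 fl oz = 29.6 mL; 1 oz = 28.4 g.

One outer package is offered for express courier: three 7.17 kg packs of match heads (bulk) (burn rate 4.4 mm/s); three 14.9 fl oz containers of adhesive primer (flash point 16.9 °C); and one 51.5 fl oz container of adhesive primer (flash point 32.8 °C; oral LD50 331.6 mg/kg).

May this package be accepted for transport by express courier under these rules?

With burn rate 4.4 mm/s (> 2.5 mm/s), the match heads (bulk) fall in Code Z8.
Flash point 16.9 °C meets the Code Z5 criterion (Flammable Liquid), so the adhesive primer is Code Z5.
With flash point 32.8 °C (≤ 60.5 °C), the adhesive primer falls in Code Z5.
Code Z8 quantity: three 7.17 kg packs = 21.51 kg.
21.51 kg is within the express courier limit of 25 kg for Code Z8.
Total Code Z5: (three 14.9 fl oz containers = 1323.12 mL) + (one 51.5 fl oz container = 1524.4 mL) = 2847.52 mL.
That exceeds the Code Z5 express courier limit of 2.5 L.

No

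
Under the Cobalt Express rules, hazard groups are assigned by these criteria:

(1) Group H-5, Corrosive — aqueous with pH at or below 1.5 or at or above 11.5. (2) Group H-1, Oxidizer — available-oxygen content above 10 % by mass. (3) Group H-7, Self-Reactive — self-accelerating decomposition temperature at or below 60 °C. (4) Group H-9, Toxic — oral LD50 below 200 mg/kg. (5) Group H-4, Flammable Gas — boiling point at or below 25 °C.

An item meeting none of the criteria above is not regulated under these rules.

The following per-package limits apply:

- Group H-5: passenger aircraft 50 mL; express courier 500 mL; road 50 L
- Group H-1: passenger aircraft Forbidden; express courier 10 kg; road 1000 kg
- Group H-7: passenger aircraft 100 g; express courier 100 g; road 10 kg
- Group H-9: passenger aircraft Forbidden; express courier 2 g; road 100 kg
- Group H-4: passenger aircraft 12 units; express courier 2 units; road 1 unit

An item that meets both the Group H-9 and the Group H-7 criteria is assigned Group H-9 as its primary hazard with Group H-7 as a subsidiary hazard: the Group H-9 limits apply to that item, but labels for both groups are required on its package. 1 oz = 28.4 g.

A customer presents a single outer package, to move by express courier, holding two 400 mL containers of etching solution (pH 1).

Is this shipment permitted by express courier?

No

With pH 1 (≤ 1.5), the etching solution falls in Group H-5.
Group H-5 quantity: two 400 mL containers = 800 mL.
800 mL exceeds the express courier limit of 500 mL for Group H-5.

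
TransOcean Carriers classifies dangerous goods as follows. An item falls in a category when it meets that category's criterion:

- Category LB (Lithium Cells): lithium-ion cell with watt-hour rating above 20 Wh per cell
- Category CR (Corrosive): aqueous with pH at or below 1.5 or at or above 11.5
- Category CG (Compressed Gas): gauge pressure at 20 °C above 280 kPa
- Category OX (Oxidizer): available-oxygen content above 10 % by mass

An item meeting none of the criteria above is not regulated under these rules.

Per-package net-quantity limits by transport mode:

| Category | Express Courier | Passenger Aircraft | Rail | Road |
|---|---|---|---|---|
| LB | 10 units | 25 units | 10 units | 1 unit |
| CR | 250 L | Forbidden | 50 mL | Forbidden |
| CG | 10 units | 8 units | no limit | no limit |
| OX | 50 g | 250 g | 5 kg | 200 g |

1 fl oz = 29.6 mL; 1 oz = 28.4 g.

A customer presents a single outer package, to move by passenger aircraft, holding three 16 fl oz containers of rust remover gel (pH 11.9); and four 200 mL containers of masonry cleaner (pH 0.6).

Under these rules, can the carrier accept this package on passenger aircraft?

No

Rust remover gel: pH 11.9 ≥ 11.5 → Category CR (Corrosive).
With pH 0.6 (≤ 1.5), the masonry cleaner falls in Category CR.
Total Category CR: (three 16 fl oz containers = 1420.8 mL) + (four 200 mL containers = 800 mL) = 2220.8 mL.
By passenger aircraft, Category CR is Forbidden regardless of quantity.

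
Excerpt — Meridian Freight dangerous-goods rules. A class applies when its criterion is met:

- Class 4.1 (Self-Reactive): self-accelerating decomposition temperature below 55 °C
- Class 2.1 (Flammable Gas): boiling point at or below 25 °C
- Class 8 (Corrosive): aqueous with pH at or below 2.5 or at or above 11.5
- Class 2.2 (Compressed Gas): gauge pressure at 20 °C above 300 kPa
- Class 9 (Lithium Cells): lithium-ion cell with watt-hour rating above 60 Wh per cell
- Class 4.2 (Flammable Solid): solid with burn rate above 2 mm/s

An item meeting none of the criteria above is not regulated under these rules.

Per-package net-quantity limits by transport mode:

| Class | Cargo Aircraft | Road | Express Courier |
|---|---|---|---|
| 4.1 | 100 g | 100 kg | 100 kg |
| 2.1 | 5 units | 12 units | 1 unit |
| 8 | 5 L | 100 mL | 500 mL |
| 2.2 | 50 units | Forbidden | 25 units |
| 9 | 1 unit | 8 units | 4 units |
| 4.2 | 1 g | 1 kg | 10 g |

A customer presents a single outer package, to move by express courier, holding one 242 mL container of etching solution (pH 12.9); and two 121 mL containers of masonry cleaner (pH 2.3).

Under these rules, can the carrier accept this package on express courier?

Etching solution: pH 12.9 ≥ 11.5 → Class 8 (Corrosive).
The masonry cleaner has pH 2.3, which is ≤ 2.5, so it is Class 8 (Corrosive).
Class 8 net quantity: 242 mL + (two 121 mL containers = 242 mL) = 484 mL.
That is within the Class 8 express courier limit of 500 mL.

Yes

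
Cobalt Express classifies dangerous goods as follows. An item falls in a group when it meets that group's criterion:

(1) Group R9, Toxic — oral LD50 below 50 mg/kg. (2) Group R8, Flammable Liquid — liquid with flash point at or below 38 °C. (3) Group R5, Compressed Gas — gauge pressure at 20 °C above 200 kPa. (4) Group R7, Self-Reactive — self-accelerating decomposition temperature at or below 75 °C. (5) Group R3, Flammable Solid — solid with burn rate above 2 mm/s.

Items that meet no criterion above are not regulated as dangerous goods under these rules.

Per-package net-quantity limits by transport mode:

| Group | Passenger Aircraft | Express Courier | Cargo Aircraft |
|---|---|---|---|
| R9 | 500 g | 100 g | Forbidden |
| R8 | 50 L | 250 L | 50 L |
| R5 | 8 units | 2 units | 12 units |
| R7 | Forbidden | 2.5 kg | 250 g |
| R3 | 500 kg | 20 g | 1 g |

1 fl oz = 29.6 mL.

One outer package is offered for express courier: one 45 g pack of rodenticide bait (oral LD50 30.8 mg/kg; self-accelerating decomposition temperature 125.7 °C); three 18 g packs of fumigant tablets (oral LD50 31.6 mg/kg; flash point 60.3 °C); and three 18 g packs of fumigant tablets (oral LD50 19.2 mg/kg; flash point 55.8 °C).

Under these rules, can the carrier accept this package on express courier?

No

With oral LD50 30.8 mg/kg (< 50 mg/kg), the rodenticide bait falls in Group R9.
With oral LD50 31.6 mg/kg (< 50 mg/kg), the fumigant tablets fall in Group R9.
Fumigant tablets: oral LD50 19.2 mg/kg < 50 mg/kg → Group R9 (Toxic).
Group R9 net quantity: 45 g + (three 18 g packs = 54 g) + (three 18 g packs = 54 g) = 153 g.
153 g exceeds the express courier limit of 100 g for Group R9.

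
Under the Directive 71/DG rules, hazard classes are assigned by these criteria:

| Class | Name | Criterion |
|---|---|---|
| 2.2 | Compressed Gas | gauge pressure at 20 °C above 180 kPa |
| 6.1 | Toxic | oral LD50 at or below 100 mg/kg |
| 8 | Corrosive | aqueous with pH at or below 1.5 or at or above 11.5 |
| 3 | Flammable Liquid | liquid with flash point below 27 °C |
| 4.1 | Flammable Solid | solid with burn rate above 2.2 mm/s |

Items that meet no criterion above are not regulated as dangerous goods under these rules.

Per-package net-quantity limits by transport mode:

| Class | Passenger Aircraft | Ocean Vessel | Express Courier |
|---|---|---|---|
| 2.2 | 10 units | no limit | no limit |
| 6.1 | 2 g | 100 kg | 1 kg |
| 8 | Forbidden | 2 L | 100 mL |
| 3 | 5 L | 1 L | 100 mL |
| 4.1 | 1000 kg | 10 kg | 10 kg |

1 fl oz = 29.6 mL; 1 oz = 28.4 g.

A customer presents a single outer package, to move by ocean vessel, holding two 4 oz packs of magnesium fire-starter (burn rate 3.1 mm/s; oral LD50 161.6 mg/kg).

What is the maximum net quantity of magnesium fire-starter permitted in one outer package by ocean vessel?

10 kg

Burn rate 3.1 mm/s meets the Class 4.1 criterion (Flammable Solid), so the magnesium fire-starter is Class 4.1.
The ocean vessel limit for Class 4.1 is 10 kg.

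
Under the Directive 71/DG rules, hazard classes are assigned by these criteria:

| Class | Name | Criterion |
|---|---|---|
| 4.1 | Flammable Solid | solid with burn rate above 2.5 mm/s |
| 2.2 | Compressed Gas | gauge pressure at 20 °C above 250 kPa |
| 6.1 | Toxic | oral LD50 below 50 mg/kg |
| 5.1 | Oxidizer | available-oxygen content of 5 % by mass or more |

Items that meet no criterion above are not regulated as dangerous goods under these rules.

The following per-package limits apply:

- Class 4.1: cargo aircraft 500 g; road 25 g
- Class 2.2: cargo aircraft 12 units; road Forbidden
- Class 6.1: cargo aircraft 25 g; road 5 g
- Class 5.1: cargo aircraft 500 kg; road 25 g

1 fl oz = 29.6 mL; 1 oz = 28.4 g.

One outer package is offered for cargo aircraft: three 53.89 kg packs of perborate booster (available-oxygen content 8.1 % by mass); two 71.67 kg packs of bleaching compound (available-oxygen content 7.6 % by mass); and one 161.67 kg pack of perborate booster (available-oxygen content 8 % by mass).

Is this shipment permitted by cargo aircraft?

Yes

The perborate booster has available-oxygen content 8.1 % by mass, which is ≥ 5 % by mass, so it is Class 5.1 (Oxidizer).
Bleaching compound: available-oxygen content 7.6 % by mass ≥ 5 % by mass → Class 5.1 (Oxidizer).
With available-oxygen content 8 % by mass (≥ 5 % by mass), the perborate booster falls in Class 5.1.
Total Class 5.1: (three 53.89 kg packs = 161.67 kg) + (two 71.67 kg packs = 143.34 kg) + 161.67 kg = 466.68 kg.
466.68 kg is within the cargo aircraft limit of 500 kg for Class 5.1.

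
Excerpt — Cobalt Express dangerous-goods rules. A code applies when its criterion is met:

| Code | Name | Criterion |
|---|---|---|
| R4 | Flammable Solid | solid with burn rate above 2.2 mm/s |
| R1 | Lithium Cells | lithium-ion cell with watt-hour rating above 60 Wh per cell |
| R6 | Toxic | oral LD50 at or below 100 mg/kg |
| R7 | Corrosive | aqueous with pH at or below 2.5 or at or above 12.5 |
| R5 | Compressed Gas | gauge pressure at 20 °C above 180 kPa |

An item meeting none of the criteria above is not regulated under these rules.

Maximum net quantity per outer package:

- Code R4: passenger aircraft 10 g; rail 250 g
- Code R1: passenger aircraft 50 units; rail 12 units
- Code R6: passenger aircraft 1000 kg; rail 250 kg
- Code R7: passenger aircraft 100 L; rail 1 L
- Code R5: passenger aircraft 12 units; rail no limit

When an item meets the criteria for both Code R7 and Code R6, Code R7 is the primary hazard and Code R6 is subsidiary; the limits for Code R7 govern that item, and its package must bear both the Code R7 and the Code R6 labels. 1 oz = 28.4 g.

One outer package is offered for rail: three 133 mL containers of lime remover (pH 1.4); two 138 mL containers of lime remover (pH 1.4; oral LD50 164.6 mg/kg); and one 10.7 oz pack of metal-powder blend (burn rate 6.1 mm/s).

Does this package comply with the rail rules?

No

The lime remover has pH 1.4, which is ≤ 2.5, so it is Code R7 (Corrosive).
With pH 1.4 (≤ 2.5), the lime remover falls in Code R7.
With burn rate 6.1 mm/s (> 2.2 mm/s), the metal-powder blend falls in Code R4.
Total Code R7: (three 133 mL containers = 399 mL) + (two 138 mL containers = 276 mL) = 675 mL.
675 mL is within the rail limit of 1 L for Code R7.
Code R4 quantity: one 10.7 oz pack = 303.88 g.
303.88 g > 250 g (rail limit, Code R4) — over the limit.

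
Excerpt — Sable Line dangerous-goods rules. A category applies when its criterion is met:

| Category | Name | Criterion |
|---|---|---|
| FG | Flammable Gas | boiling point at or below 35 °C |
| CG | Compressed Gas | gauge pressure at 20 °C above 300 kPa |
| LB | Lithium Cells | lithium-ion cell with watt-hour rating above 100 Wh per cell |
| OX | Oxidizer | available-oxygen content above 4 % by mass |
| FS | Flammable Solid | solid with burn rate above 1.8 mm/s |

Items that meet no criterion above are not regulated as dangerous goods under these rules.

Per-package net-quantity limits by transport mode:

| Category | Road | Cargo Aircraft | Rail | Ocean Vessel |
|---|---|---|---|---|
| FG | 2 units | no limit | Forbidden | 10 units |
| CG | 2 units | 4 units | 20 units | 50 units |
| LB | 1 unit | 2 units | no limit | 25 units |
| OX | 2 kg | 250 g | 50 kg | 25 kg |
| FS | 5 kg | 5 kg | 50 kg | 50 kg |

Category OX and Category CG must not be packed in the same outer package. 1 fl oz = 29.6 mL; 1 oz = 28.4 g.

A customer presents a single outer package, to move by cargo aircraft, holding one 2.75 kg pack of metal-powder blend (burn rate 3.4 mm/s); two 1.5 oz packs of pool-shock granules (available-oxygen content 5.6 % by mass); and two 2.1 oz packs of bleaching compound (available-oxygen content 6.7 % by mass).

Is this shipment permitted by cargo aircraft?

Yes

Metal-powder blend: burn rate 3.4 mm/s > 1.8 mm/s → Category FS (Flammable Solid).
Available-oxygen content 5.6 % by mass meets the Category OX criterion (Oxidizer), so the pool-shock granules are Category OX.
Bleaching compound: available-oxygen content 6.7 % by mass > 4 % by mass → Category OX (Oxidizer).
Category OX net quantity: (two 1.5 oz packs = 85.2 g) + (two 2.1 oz packs = 119.28 g) = 204.48 g.
204.48 g ≤ 250 g (cargo aircraft limit, Category OX) — within limit.
Category FS quantity: 2.75 kg.
That is within the Category FS cargo aircraft limit of 5 kg.
The segregation rule (Category OX with Category CG) does not apply to Category OX with Category FS.
Every hazard category is within its cargo aircraft limit and no segregation rule is violated.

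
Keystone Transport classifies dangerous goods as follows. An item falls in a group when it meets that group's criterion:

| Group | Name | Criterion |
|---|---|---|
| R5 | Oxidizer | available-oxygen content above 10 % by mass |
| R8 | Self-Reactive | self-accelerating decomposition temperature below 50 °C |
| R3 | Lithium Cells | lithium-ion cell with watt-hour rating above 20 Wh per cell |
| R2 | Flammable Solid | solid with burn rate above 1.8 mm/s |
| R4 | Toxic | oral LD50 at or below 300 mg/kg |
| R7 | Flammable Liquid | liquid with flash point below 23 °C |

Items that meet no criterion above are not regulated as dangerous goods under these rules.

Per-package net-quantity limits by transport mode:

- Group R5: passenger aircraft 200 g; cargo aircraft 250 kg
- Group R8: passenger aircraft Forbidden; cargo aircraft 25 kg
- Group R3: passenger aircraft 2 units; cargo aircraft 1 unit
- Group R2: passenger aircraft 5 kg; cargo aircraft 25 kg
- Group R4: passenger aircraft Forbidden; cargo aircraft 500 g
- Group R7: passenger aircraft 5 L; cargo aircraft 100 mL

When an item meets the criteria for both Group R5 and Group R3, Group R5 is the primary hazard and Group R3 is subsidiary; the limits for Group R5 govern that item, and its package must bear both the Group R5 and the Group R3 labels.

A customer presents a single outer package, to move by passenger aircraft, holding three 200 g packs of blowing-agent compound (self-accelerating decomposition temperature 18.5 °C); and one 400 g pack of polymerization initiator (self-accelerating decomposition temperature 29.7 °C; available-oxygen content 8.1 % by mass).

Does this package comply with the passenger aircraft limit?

No

Blowing-agent compound: self-accelerating decomposition temperature 18.5 °C < 50 °C → Group R8 (Self-Reactive).
The polymerization initiator has self-accelerating decomposition temperature 29.7 °C, which is < 50 °C, so it is Group R8 (Self-Reactive).
Total Group R8: (three 200 g packs = 600 g) + 400 g = 1 kg.
Group R8 is Forbidden by passenger aircraft.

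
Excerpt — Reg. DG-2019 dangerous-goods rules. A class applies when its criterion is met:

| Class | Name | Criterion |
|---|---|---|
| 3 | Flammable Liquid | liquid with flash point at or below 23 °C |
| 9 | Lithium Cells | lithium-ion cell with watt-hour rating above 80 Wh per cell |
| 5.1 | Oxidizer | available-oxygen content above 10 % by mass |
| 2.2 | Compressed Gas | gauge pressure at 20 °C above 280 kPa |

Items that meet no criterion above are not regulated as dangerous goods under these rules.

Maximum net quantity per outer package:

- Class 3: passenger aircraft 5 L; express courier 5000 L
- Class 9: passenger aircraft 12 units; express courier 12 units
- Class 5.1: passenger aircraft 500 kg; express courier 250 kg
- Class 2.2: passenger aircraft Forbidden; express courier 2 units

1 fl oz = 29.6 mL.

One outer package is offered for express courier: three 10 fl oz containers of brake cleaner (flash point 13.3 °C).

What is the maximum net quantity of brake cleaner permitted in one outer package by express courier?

5000 L

With flash point 13.3 °C (≤ 23 °C), the brake cleaner falls in Class 3.
The express courier limit for Class 3 is 5000 L.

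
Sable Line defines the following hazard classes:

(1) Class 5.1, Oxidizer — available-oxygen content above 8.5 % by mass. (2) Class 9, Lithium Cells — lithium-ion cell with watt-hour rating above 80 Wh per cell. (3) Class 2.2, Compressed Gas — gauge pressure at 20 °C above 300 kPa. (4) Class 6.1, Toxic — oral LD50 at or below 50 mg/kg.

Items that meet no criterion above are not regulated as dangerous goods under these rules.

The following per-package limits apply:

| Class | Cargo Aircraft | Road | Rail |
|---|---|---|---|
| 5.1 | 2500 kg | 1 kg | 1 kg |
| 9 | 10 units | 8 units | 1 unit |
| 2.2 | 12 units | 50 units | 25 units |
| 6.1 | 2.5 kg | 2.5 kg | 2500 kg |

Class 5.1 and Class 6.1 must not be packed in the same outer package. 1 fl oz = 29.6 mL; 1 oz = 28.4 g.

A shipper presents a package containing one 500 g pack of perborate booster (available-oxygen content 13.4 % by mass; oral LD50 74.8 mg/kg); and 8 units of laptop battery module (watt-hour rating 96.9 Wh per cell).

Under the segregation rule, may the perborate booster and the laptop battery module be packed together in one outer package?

Yes

The perborate booster has available-oxygen content 13.4 % by mass, which is > 8.5 % by mass, so it is Class 5.1 (Oxidizer).
With watt-hour rating 96.9 Wh per cell (> 80 Wh per cell), the laptop battery module falls in Class 9.
No segregation rule bars Class 5.1 with Class 9.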